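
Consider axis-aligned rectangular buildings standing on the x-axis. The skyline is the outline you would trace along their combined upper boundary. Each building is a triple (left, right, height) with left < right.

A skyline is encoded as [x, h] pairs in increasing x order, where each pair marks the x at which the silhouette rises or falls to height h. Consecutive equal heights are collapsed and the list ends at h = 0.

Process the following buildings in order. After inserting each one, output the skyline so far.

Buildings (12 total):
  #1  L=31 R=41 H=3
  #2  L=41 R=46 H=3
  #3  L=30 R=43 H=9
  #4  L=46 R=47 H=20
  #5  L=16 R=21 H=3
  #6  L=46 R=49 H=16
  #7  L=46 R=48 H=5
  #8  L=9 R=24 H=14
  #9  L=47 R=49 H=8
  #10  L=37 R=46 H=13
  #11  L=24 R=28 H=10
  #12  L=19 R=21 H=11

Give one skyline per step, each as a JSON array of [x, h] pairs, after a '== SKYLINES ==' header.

== SKYLINES ==
[[31,3],[41,0]]
[[31,3],[46,0]]
[[30,9],[43,3],[46,0]]
[[30,9],[43,3],[46,20],[47,0]]
[[16,3],[21,0],[30,9],[43,3],[46,20],[47,0]]
[[16,3],[21,0],[30,9],[43,3],[46,20],[47,16],[49,0]]
[[16,3],[21,0],[30,9],[43,3],[46,20],[47,16],[49,0]]
[[9,14],[24,0],[30,9],[43,3],[46,20],[47,16],[49,0]]
[[9,14],[24,0],[30,9],[43,3],[46,20],[47,16],[49,0]]
[[9,14],[24,0],[30,9],[37,13],[46,20],[47,16],[49,0]]
[[9,14],[24,10],[28,0],[30,9],[37,13],[46,20],[47,16],[49,0]]
[[9,14],[24,10],[28,0],[30,9],[37,13],[46,20],[47,16],[49,0]]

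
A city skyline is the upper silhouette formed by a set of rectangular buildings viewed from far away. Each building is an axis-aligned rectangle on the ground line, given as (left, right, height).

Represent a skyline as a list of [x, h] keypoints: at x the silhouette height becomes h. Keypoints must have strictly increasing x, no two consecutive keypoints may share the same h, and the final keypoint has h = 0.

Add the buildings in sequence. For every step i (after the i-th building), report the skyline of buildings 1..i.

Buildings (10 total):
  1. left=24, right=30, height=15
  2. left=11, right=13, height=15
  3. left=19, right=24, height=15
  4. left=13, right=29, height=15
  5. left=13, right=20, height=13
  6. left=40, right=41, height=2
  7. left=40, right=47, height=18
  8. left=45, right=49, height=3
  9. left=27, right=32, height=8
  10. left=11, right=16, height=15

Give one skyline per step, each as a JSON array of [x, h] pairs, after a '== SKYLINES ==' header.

== SKYLINES ==
[[24,15],[30,0]]
[[11,15],[13,0],[24,15],[30,0]]
[[11,15],[13,0],[19,15],[30,0]]
[[11,15],[30,0]]
[[11,15],[30,0]]
[[11,15],[30,0],[40,2],[41,0]]
[[11,15],[30,0],[40,18],[47,0]]
[[11,15],[30,0],[40,18],[47,3],[49,0]]
[[11,15],[30,8],[32,0],[40,18],[47,3],[49,0]]
[[11,15],[30,8],[32,0],[40,18],[47,3],[49,0]]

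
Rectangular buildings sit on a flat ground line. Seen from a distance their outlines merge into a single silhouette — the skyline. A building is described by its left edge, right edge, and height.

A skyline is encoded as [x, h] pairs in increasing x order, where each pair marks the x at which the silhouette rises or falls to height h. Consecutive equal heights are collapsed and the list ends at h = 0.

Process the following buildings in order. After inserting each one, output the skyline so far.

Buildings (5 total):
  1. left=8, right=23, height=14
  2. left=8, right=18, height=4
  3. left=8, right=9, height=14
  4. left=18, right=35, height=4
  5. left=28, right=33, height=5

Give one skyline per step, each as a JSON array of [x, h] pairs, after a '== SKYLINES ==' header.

== SKYLINES ==
[[8,14],[23,0]]
[[8,14],[23,0]]
[[8,14],[23,0]]
[[8,14],[23,4],[35,0]]
[[8,14],[23,4],[28,5],[33,4],[35,0]]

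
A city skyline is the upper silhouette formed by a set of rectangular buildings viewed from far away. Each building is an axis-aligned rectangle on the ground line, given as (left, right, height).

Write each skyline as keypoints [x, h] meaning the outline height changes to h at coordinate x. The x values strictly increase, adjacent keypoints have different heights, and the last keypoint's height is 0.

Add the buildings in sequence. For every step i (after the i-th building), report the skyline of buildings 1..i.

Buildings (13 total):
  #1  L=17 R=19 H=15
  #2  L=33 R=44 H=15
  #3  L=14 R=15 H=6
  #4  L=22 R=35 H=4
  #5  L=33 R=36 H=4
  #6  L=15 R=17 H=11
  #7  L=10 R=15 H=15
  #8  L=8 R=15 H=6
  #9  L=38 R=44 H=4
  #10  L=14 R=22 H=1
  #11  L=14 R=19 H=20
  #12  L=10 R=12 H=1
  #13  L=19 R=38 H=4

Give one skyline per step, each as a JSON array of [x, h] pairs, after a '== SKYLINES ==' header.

== SKYLINES ==
[[17,15],[19,0]]
[[17,15],[19,0],[33,15],[44,0]]
[[14,6],[15,0],[17,15],[19,0],[33,15],[44,0]]
[[14,6],[15,0],[17,15],[19,0],[22,4],[33,15],[44,0]]
[[14,6],[15,0],[17,15],[19,0],[22,4],[33,15],[44,0]]
[[14,6],[15,11],[17,15],[19,0],[22,4],[33,15],[44,0]]
[[10,15],[15,11],[17,15],[19,0],[22,4],[33,15],[44,0]]
[[8,6],[10,15],[15,11],[17,15],[19,0],[22,4],[33,15],[44,0]]
[[8,6],[10,15],[15,11],[17,15],[19,0],[22,4],[33,15],[44,0]]
[[8,6],[10,15],[15,11],[17,15],[19,1],[22,4],[33,15],[44,0]]
[[8,6],[10,15],[14,20],[19,1],[22,4],[33,15],[44,0]]
[[8,6],[10,15],[14,20],[19,1],[22,4],[33,15],[44,0]]
[[8,6],[10,15],[14,20],[19,4],[33,15],[44,0]]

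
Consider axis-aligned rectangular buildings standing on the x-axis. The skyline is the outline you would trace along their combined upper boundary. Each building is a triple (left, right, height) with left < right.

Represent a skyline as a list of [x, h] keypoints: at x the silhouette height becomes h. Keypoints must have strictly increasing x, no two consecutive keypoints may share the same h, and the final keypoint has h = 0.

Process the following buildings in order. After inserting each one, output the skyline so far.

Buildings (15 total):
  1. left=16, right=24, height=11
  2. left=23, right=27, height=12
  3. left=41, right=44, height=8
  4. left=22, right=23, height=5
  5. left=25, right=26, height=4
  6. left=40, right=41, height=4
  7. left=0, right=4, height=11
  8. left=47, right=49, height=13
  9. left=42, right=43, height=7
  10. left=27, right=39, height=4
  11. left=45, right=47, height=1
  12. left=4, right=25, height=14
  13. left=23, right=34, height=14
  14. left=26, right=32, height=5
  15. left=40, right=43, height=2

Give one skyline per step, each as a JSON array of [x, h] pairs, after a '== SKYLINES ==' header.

== SKYLINES ==
[[16,11],[24,0]]
[[16,11],[23,12],[27,0]]
[[16,11],[23,12],[27,0],[41,8],[44,0]]
[[16,11],[23,12],[27,0],[41,8],[44,0]]
[[16,11],[23,12],[27,0],[41,8],[44,0]]
[[16,11],[23,12],[27,0],[40,4],[41,8],[44,0]]
[[0,11],[4,0],[16,11],[23,12],[27,0],[40,4],[41,8],[44,0]]
[[0,11],[4,0],[16,11],[23,12],[27,0],[40,4],[41,8],[44,0],[47,13],[49,0]]
[[0,11],[4,0],[16,11],[23,12],[27,0],[40,4],[41,8],[44,0],[47,13],[49,0]]
[[0,11],[4,0],[16,11],[23,12],[27,4],[39,0],[40,4],[41,8],[44,0],[47,13],[49,0]]
[[0,11],[4,0],[16,11],[23,12],[27,4],[39,0],[40,4],[41,8],[44,0],[45,1],[47,13],[49,0]]
[[0,11],[4,14],[25,12],[27,4],[39,0],[40,4],[41,8],[44,0],[45,1],[47,13],[49,0]]
[[0,11],[4,14],[34,4],[39,0],[40,4],[41,8],[44,0],[45,1],[47,13],[49,0]]
[[0,11],[4,14],[34,4],[39,0],[40,4],[41,8],[44,0],[45,1],[47,13],[49,0]]
[[0,11],[4,14],[34,4],[39,0],[40,4],[41,8],[44,0],[45,1],[47,13],[49,0]]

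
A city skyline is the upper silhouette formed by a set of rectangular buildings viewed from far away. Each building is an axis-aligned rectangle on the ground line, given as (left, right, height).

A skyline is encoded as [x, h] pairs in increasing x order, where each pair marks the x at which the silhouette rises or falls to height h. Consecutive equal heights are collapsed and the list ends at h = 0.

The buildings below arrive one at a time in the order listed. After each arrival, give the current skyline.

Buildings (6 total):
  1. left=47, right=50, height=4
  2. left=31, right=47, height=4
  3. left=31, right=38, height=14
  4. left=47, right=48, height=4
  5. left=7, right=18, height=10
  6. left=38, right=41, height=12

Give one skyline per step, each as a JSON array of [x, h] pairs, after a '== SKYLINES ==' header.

== SKYLINES ==
[[47,4],[50,0]]
[[31,4],[50,0]]
[[31,14],[38,4],[50,0]]
[[31,14],[38,4],[50,0]]
[[7,10],[18,0],[31,14],[38,4],[50,0]]
[[7,10],[18,0],[31,14],[38,12],[41,4],[50,0]]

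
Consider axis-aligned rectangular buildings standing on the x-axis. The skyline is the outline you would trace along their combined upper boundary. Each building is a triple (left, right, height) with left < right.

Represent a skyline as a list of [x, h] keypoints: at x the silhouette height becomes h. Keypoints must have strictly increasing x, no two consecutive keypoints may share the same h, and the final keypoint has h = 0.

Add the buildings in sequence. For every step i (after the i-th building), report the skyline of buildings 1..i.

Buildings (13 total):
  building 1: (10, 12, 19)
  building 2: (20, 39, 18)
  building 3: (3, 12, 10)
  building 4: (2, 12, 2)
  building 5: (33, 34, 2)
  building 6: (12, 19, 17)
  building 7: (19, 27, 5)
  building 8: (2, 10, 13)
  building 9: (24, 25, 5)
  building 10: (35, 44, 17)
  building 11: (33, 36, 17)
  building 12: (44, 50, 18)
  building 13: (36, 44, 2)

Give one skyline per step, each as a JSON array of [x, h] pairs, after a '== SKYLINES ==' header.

== SKYLINES ==
[[10,19],[12,0]]
[[10,19],[12,0],[20,18],[39,0]]
[[3,10],[10,19],[12,0],[20,18],[39,0]]
[[2,2],[3,10],[10,19],[12,0],[20,18],[39,0]]
[[2,2],[3,10],[10,19],[12,0],[20,18],[39,0]]
[[2,2],[3,10],[10,19],[12,17],[19,0],[20,18],[39,0]]
[[2,2],[3,10],[10,19],[12,17],[19,5],[20,18],[39,0]]
[[2,13],[10,19],[12,17],[19,5],[20,18],[39,0]]
[[2,13],[10,19],[12,17],[19,5],[20,18],[39,0]]
[[2,13],[10,19],[12,17],[19,5],[20,18],[39,17],[44,0]]
[[2,13],[10,19],[12,17],[19,5],[20,18],[39,17],[44,0]]
[[2,13],[10,19],[12,17],[19,5],[20,18],[39,17],[44,18],[50,0]]
[[2,13],[10,19],[12,17],[19,5],[20,18],[39,17],[44,18],[50,0]]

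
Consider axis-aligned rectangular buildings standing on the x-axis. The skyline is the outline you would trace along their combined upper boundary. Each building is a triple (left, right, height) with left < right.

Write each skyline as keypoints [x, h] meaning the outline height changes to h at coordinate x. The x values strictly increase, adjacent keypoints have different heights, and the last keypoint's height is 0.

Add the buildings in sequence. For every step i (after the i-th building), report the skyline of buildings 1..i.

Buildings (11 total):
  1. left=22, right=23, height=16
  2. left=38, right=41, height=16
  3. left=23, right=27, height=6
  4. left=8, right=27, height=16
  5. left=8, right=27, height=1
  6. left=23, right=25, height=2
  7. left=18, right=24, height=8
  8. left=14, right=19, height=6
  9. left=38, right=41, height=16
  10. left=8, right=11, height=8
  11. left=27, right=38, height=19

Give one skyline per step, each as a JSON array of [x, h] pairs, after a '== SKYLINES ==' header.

== SKYLINES ==
[[22,16],[23,0]]
[[22,16],[23,0],[38,16],[41,0]]
[[22,16],[23,6],[27,0],[38,16],[41,0]]
[[8,16],[27,0],[38,16],[41,0]]
[[8,16],[27,0],[38,16],[41,0]]
[[8,16],[27,0],[38,16],[41,0]]
[[8,16],[27,0],[38,16],[41,0]]
[[8,16],[27,0],[38,16],[41,0]]
[[8,16],[27,0],[38,16],[41,0]]
[[8,16],[27,0],[38,16],[41,0]]
[[8,16],[27,19],[38,16],[41,0]]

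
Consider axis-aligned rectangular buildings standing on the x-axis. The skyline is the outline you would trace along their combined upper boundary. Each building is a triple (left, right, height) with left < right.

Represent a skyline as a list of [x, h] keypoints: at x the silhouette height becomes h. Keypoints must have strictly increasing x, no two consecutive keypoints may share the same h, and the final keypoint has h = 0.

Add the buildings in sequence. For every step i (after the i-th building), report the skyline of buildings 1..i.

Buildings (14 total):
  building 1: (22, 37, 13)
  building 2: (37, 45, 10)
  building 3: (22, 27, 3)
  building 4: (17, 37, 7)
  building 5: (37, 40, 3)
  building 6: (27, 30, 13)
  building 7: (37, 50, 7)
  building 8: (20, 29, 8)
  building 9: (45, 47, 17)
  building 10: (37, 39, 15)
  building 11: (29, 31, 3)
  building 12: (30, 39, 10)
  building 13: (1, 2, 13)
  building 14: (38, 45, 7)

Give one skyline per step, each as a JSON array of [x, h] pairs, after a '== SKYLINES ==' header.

== SKYLINES ==
[[22,13],[37,0]]
[[22,13],[37,10],[45,0]]
[[22,13],[37,10],[45,0]]
[[17,7],[22,13],[37,10],[45,0]]
[[17,7],[22,13],[37,10],[45,0]]
[[17,7],[22,13],[37,10],[45,0]]
[[17,7],[22,13],[37,10],[45,7],[50,0]]
[[17,7],[20,8],[22,13],[37,10],[45,7],[50,0]]
[[17,7],[20,8],[22,13],[37,10],[45,17],[47,7],[50,0]]
[[17,7],[20,8],[22,13],[37,15],[39,10],[45,17],[47,7],[50,0]]
[[17,7],[20,8],[22,13],[37,15],[39,10],[45,17],[47,7],[50,0]]
[[17,7],[20,8],[22,13],[37,15],[39,10],[45,17],[47,7],[50,0]]
[[1,13],[2,0],[17,7],[20,8],[22,13],[37,15],[39,10],[45,17],[47,7],[50,0]]
[[1,13],[2,0],[17,7],[20,8],[22,13],[37,15],[39,10],[45,17],[47,7],[50,0]]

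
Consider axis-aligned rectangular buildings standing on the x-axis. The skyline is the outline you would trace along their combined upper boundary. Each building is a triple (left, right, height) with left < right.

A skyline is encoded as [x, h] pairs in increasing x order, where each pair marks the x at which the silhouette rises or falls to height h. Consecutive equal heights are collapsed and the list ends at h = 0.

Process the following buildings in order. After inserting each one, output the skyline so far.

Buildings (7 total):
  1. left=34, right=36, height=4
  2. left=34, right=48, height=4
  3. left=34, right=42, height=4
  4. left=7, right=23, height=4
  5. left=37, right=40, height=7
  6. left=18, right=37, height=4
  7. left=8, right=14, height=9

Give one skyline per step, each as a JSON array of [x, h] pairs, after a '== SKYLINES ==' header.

== SKYLINES ==
[[34,4],[36,0]]
[[34,4],[48,0]]
[[34,4],[48,0]]
[[7,4],[23,0],[34,4],[48,0]]
[[7,4],[23,0],[34,4],[37,7],[40,4],[48,0]]
[[7,4],[37,7],[40,4],[48,0]]
[[7,4],[8,9],[14,4],[37,7],[40,4],[48,0]]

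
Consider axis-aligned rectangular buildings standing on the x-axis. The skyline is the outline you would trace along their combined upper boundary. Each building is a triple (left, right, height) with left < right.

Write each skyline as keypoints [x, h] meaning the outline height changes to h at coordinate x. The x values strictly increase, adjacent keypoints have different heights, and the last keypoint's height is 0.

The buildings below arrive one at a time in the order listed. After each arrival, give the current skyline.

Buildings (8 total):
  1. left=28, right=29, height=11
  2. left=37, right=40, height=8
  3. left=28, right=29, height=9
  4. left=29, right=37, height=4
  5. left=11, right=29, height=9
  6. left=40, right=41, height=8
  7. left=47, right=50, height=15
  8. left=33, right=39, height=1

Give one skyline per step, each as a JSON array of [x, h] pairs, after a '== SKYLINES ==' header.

== SKYLINES ==
[[28,11],[29,0]]
[[28,11],[29,0],[37,8],[40,0]]
[[28,11],[29,0],[37,8],[40,0]]
[[28,11],[29,4],[37,8],[40,0]]
[[11,9],[28,11],[29,4],[37,8],[40,0]]
[[11,9],[28,11],[29,4],[37,8],[41,0]]
[[11,9],[28,11],[29,4],[37,8],[41,0],[47,15],[50,0]]
[[11,9],[28,11],[29,4],[37,8],[41,0],[47,15],[50,0]]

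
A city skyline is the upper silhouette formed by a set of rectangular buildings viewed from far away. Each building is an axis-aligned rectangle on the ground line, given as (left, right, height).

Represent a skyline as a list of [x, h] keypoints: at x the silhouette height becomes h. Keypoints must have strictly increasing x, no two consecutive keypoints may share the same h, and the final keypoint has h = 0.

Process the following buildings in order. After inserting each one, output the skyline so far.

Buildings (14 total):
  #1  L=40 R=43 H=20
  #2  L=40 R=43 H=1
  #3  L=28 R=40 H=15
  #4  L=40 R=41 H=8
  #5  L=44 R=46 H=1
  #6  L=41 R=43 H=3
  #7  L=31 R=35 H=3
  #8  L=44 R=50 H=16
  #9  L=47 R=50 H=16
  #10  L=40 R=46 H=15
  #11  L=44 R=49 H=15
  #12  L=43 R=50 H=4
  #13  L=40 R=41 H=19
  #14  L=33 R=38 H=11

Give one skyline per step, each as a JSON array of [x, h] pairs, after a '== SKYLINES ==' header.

== SKYLINES ==
[[40,20],[43,0]]
[[40,20],[43,0]]
[[28,15],[40,20],[43,0]]
[[28,15],[40,20],[43,0]]
[[28,15],[40,20],[43,0],[44,1],[46,0]]
[[28,15],[40,20],[43,0],[44,1],[46,0]]
[[28,15],[40,20],[43,0],[44,1],[46,0]]
[[28,15],[40,20],[43,0],[44,16],[50,0]]
[[28,15],[40,20],[43,0],[44,16],[50,0]]
[[28,15],[40,20],[43,15],[44,16],[50,0]]
[[28,15],[40,20],[43,15],[44,16],[50,0]]
[[28,15],[40,20],[43,15],[44,16],[50,0]]
[[28,15],[40,20],[43,15],[44,16],[50,0]]
[[28,15],[40,20],[43,15],[44,16],[50,0]]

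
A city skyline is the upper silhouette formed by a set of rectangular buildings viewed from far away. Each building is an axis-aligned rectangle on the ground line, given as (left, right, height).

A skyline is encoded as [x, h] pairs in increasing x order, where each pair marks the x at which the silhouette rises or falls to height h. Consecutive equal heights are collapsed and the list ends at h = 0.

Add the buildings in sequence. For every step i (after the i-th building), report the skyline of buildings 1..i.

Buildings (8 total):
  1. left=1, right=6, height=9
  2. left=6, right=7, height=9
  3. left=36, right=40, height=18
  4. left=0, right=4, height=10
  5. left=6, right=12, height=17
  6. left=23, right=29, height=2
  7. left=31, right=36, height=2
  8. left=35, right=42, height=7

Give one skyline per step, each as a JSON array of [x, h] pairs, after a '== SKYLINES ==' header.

== SKYLINES ==
[[1,9],[6,0]]
[[1,9],[7,0]]
[[1,9],[7,0],[36,18],[40,0]]
[[0,10],[4,9],[7,0],[36,18],[40,0]]
[[0,10],[4,9],[6,17],[12,0],[36,18],[40,0]]
[[0,10],[4,9],[6,17],[12,0],[23,2],[29,0],[36,18],[40,0]]
[[0,10],[4,9],[6,17],[12,0],[23,2],[29,0],[31,2],[36,18],[40,0]]
[[0,10],[4,9],[6,17],[12,0],[23,2],[29,0],[31,2],[35,7],[36,18],[40,7],[42,0]]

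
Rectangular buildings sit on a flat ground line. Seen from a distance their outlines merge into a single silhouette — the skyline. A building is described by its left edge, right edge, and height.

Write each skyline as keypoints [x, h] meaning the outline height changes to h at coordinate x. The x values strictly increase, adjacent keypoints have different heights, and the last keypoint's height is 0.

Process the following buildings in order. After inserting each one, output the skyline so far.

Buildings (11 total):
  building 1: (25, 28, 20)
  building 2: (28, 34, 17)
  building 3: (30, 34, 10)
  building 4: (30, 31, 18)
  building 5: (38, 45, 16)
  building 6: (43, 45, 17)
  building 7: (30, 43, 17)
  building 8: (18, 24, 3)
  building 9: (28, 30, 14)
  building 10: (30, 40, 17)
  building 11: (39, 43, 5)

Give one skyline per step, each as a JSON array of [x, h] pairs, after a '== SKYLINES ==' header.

== SKYLINES ==
[[25,20],[28,0]]
[[25,20],[28,17],[34,0]]
[[25,20],[28,17],[34,0]]
[[25,20],[28,17],[30,18],[31,17],[34,0]]
[[25,20],[28,17],[30,18],[31,17],[34,0],[38,16],[45,0]]
[[25,20],[28,17],[30,18],[31,17],[34,0],[38,16],[43,17],[45,0]]
[[25,20],[28,17],[30,18],[31,17],[45,0]]
[[18,3],[24,0],[25,20],[28,17],[30,18],[31,17],[45,0]]
[[18,3],[24,0],[25,20],[28,17],[30,18],[31,17],[45,0]]
[[18,3],[24,0],[25,20],[28,17],[30,18],[31,17],[45,0]]
[[18,3],[24,0],[25,20],[28,17],[30,18],[31,17],[45,0]]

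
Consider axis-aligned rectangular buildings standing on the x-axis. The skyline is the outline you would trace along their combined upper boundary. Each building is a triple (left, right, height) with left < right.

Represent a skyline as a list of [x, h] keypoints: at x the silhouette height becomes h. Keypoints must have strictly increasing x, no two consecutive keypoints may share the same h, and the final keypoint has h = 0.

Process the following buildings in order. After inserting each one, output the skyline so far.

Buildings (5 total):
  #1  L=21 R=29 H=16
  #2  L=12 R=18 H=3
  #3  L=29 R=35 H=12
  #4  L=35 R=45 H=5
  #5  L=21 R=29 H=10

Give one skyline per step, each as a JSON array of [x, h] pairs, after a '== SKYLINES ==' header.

== SKYLINES ==
[[21,16],[29,0]]
[[12,3],[18,0],[21,16],[29,0]]
[[12,3],[18,0],[21,16],[29,12],[35,0]]
[[12,3],[18,0],[21,16],[29,12],[35,5],[45,0]]
[[12,3],[18,0],[21,16],[29,12],[35,5],[45,0]]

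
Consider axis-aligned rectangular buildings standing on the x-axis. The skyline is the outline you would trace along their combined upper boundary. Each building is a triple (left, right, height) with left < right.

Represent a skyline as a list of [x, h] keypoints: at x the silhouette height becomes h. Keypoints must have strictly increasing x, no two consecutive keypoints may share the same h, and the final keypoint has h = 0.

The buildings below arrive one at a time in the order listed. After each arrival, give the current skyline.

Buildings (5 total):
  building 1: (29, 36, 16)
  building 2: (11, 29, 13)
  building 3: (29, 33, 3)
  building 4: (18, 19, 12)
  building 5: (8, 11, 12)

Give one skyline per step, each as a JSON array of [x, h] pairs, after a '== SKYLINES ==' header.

== SKYLINES ==
[[29,16],[36,0]]
[[11,13],[29,16],[36,0]]
[[11,13],[29,16],[36,0]]
[[11,13],[29,16],[36,0]]
[[8,12],[11,13],[29,16],[36,0]]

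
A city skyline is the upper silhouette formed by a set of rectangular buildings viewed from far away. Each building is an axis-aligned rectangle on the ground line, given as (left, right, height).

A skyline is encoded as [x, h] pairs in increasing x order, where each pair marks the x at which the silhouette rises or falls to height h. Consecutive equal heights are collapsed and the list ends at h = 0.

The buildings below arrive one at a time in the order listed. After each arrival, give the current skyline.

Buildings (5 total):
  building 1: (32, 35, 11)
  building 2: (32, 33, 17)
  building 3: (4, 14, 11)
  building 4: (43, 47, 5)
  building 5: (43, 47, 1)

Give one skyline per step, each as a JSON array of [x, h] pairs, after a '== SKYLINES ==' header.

== SKYLINES ==
[[32,11],[35,0]]
[[32,17],[33,11],[35,0]]
[[4,11],[14,0],[32,17],[33,11],[35,0]]
[[4,11],[14,0],[32,17],[33,11],[35,0],[43,5],[47,0]]
[[4,11],[14,0],[32,17],[33,11],[35,0],[43,5],[47,0]]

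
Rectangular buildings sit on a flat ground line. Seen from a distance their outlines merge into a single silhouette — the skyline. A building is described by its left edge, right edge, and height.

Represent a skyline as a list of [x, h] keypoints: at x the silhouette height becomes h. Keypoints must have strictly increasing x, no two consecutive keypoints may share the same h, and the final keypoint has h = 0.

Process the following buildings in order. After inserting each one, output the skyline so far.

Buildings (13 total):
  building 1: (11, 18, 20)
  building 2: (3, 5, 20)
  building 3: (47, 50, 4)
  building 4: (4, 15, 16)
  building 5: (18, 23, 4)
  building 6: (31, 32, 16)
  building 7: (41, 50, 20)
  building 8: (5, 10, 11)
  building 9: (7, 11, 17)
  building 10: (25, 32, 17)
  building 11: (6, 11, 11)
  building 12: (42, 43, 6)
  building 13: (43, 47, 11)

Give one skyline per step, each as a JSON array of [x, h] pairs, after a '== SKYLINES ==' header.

== SKYLINES ==
[[11,20],[18,0]]
[[3,20],[5,0],[11,20],[18,0]]
[[3,20],[5,0],[11,20],[18,0],[47,4],[50,0]]
[[3,20],[5,16],[11,20],[18,0],[47,4],[50,0]]
[[3,20],[5,16],[11,20],[18,4],[23,0],[47,4],[50,0]]
[[3,20],[5,16],[11,20],[18,4],[23,0],[31,16],[32,0],[47,4],[50,0]]
[[3,20],[5,16],[11,20],[18,4],[23,0],[31,16],[32,0],[41,20],[50,0]]
[[3,20],[5,16],[11,20],[18,4],[23,0],[31,16],[32,0],[41,20],[50,0]]
[[3,20],[5,16],[7,17],[11,20],[18,4],[23,0],[31,16],[32,0],[41,20],[50,0]]
[[3,20],[5,16],[7,17],[11,20],[18,4],[23,0],[25,17],[32,0],[41,20],[50,0]]
[[3,20],[5,16],[7,17],[11,20],[18,4],[23,0],[25,17],[32,0],[41,20],[50,0]]
[[3,20],[5,16],[7,17],[11,20],[18,4],[23,0],[25,17],[32,0],[41,20],[50,0]]
[[3,20],[5,16],[7,17],[11,20],[18,4],[23,0],[25,17],[32,0],[41,20],[50,0]]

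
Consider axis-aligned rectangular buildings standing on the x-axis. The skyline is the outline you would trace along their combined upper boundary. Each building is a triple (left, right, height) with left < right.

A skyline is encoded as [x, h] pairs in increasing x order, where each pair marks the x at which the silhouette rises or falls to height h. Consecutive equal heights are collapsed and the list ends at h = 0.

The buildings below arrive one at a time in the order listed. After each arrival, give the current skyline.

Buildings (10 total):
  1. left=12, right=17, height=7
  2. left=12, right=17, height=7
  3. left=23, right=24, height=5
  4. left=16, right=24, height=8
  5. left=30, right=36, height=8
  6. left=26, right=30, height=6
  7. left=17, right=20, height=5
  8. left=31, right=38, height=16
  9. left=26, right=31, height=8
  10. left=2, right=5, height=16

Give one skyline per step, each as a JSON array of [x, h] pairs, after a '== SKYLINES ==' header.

== SKYLINES ==
[[12,7],[17,0]]
[[12,7],[17,0]]
[[12,7],[17,0],[23,5],[24,0]]
[[12,7],[16,8],[24,0]]
[[12,7],[16,8],[24,0],[30,8],[36,0]]
[[12,7],[16,8],[24,0],[26,6],[30,8],[36,0]]
[[12,7],[16,8],[24,0],[26,6],[30,8],[36,0]]
[[12,7],[16,8],[24,0],[26,6],[30,8],[31,16],[38,0]]
[[12,7],[16,8],[24,0],[26,8],[31,16],[38,0]]
[[2,16],[5,0],[12,7],[16,8],[24,0],[26,8],[31,16],[38,0]]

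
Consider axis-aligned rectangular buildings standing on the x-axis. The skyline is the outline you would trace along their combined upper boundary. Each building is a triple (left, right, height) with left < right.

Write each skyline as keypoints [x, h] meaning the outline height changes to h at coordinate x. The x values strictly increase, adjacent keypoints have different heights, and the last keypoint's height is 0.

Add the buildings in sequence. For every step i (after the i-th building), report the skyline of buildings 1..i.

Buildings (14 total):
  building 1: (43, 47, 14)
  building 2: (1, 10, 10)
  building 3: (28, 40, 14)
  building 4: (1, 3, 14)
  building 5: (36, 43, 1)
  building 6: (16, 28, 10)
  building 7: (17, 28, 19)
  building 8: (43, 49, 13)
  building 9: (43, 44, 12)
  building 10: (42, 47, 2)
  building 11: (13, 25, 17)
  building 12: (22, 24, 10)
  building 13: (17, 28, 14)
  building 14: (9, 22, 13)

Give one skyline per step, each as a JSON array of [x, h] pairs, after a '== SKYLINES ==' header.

== SKYLINES ==
[[43,14],[47,0]]
[[1,10],[10,0],[43,14],[47,0]]
[[1,10],[10,0],[28,14],[40,0],[43,14],[47,0]]
[[1,14],[3,10],[10,0],[28,14],[40,0],[43,14],[47,0]]
[[1,14],[3,10],[10,0],[28,14],[40,1],[43,14],[47,0]]
[[1,14],[3,10],[10,0],[16,10],[28,14],[40,1],[43,14],[47,0]]
[[1,14],[3,10],[10,0],[16,10],[17,19],[28,14],[40,1],[43,14],[47,0]]
[[1,14],[3,10],[10,0],[16,10],[17,19],[28,14],[40,1],[43,14],[47,13],[49,0]]
[[1,14],[3,10],[10,0],[16,10],[17,19],[28,14],[40,1],[43,14],[47,13],[49,0]]
[[1,14],[3,10],[10,0],[16,10],[17,19],[28,14],[40,1],[42,2],[43,14],[47,13],[49,0]]
[[1,14],[3,10],[10,0],[13,17],[17,19],[28,14],[40,1],[42,2],[43,14],[47,13],[49,0]]
[[1,14],[3,10],[10,0],[13,17],[17,19],[28,14],[40,1],[42,2],[43,14],[47,13],[49,0]]
[[1,14],[3,10],[10,0],[13,17],[17,19],[28,14],[40,1],[42,2],[43,14],[47,13],[49,0]]
[[1,14],[3,10],[9,13],[13,17],[17,19],[28,14],[40,1],[42,2],[43,14],[47,13],[49,0]]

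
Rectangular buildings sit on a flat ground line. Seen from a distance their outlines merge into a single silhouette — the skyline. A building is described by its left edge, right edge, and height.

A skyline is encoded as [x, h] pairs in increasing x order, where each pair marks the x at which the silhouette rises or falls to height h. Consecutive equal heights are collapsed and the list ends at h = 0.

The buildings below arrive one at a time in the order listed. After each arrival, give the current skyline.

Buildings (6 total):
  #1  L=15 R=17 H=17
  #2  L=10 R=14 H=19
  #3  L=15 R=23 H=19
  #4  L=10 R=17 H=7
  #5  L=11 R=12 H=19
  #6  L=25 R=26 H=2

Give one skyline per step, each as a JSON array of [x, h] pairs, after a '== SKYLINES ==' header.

== SKYLINES ==
[[15,17],[17,0]]
[[10,19],[14,0],[15,17],[17,0]]
[[10,19],[14,0],[15,19],[23,0]]
[[10,19],[14,7],[15,19],[23,0]]
[[10,19],[14,7],[15,19],[23,0]]
[[10,19],[14,7],[15,19],[23,0],[25,2],[26,0]]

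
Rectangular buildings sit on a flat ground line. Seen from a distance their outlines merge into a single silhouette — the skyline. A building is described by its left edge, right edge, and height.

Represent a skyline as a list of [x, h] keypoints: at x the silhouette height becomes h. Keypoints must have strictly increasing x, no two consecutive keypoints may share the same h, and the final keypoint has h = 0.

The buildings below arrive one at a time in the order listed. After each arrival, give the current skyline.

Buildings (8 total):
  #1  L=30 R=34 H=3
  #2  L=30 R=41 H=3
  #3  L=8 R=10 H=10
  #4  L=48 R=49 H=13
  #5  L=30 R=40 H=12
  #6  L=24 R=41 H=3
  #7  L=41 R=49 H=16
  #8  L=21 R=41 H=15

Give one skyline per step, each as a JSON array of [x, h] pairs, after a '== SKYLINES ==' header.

== SKYLINES ==
[[30,3],[34,0]]
[[30,3],[41,0]]
[[8,10],[10,0],[30,3],[41,0]]
[[8,10],[10,0],[30,3],[41,0],[48,13],[49,0]]
[[8,10],[10,0],[30,12],[40,3],[41,0],[48,13],[49,0]]
[[8,10],[10,0],[24,3],[30,12],[40,3],[41,0],[48,13],[49,0]]
[[8,10],[10,0],[24,3],[30,12],[40,3],[41,16],[49,0]]
[[8,10],[10,0],[21,15],[41,16],[49,0]]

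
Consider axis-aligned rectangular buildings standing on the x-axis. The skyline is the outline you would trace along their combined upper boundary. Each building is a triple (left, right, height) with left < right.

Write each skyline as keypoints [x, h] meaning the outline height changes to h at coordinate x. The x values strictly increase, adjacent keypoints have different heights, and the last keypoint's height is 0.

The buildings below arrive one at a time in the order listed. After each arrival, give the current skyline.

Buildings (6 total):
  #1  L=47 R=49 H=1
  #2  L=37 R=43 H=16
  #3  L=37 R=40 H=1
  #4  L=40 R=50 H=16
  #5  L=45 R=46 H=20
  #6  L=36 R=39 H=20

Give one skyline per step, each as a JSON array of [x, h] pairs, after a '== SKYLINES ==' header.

== SKYLINES ==
[[47,1],[49,0]]
[[37,16],[43,0],[47,1],[49,0]]
[[37,16],[43,0],[47,1],[49,0]]
[[37,16],[50,0]]
[[37,16],[45,20],[46,16],[50,0]]
[[36,20],[39,16],[45,20],[46,16],[50,0]]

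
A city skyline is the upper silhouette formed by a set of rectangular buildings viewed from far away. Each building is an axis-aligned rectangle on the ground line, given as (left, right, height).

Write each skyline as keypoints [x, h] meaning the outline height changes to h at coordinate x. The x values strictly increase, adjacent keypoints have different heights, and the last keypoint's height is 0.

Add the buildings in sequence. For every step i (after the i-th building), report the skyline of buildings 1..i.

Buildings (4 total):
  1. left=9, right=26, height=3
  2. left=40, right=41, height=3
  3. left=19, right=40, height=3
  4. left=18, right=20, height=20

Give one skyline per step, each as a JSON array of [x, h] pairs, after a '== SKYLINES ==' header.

== SKYLINES ==
[[9,3],[26,0]]
[[9,3],[26,0],[40,3],[41,0]]
[[9,3],[41,0]]
[[9,3],[18,20],[20,3],[41,0]]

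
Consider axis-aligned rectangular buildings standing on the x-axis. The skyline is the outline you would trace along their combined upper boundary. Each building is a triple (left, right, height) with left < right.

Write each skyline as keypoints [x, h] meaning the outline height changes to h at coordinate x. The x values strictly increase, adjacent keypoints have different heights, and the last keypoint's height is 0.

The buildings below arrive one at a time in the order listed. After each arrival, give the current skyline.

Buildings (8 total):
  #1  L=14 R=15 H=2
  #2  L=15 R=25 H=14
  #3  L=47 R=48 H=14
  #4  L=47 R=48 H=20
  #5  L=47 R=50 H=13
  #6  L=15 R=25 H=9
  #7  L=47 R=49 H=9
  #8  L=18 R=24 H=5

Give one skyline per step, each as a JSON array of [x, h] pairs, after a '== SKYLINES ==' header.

== SKYLINES ==
[[14,2],[15,0]]
[[14,2],[15,14],[25,0]]
[[14,2],[15,14],[25,0],[47,14],[48,0]]
[[14,2],[15,14],[25,0],[47,20],[48,0]]
[[14,2],[15,14],[25,0],[47,20],[48,13],[50,0]]
[[14,2],[15,14],[25,0],[47,20],[48,13],[50,0]]
[[14,2],[15,14],[25,0],[47,20],[48,13],[50,0]]
[[14,2],[15,14],[25,0],[47,20],[48,13],[50,0]]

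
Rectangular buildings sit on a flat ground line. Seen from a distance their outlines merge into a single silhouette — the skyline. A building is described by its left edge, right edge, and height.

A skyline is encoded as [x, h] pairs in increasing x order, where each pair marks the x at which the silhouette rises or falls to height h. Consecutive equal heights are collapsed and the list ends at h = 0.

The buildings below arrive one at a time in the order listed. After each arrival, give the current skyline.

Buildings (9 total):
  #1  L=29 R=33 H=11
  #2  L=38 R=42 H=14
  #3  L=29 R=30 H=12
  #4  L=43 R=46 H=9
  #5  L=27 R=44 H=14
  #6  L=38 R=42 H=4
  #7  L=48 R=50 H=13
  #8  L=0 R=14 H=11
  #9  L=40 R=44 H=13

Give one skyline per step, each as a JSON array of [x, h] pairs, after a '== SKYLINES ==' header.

== SKYLINES ==
[[29,11],[33,0]]
[[29,11],[33,0],[38,14],[42,0]]
[[29,12],[30,11],[33,0],[38,14],[42,0]]
[[29,12],[30,11],[33,0],[38,14],[42,0],[43,9],[46,0]]
[[27,14],[44,9],[46,0]]
[[27,14],[44,9],[46,0]]
[[27,14],[44,9],[46,0],[48,13],[50,0]]
[[0,11],[14,0],[27,14],[44,9],[46,0],[48,13],[50,0]]
[[0,11],[14,0],[27,14],[44,9],[46,0],[48,13],[50,0]]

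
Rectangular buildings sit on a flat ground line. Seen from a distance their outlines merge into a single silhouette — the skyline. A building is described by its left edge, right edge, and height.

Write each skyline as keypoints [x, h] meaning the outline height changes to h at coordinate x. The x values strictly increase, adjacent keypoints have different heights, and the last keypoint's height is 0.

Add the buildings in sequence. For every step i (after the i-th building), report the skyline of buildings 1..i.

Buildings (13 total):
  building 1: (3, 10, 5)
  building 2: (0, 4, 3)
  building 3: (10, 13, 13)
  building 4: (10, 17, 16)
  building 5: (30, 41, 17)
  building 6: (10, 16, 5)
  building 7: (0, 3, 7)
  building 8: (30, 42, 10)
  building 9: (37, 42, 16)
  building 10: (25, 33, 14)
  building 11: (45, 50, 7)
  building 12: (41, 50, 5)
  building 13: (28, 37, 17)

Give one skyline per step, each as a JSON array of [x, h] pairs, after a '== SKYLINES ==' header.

== SKYLINES ==
[[3,5],[10,0]]
[[0,3],[3,5],[10,0]]
[[0,3],[3,5],[10,13],[13,0]]
[[0,3],[3,5],[10,16],[17,0]]
[[0,3],[3,5],[10,16],[17,0],[30,17],[41,0]]
[[0,3],[3,5],[10,16],[17,0],[30,17],[41,0]]
[[0,7],[3,5],[10,16],[17,0],[30,17],[41,0]]
[[0,7],[3,5],[10,16],[17,0],[30,17],[41,10],[42,0]]
[[0,7],[3,5],[10,16],[17,0],[30,17],[41,16],[42,0]]
[[0,7],[3,5],[10,16],[17,0],[25,14],[30,17],[41,16],[42,0]]
[[0,7],[3,5],[10,16],[17,0],[25,14],[30,17],[41,16],[42,0],[45,7],[50,0]]
[[0,7],[3,5],[10,16],[17,0],[25,14],[30,17],[41,16],[42,5],[45,7],[50,0]]
[[0,7],[3,5],[10,16],[17,0],[25,14],[28,17],[41,16],[42,5],[45,7],[50,0]]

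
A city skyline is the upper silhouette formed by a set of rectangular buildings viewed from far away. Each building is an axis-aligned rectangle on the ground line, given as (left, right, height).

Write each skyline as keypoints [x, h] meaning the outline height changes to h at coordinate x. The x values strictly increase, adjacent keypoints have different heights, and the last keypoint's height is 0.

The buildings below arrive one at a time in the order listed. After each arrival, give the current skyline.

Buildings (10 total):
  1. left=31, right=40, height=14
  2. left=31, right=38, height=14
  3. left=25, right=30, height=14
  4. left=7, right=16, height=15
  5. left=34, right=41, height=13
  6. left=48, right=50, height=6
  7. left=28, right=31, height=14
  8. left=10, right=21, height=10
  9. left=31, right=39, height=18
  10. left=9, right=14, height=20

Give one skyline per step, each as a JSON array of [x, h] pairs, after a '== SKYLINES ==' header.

== SKYLINES ==
[[31,14],[40,0]]
[[31,14],[40,0]]
[[25,14],[30,0],[31,14],[40,0]]
[[7,15],[16,0],[25,14],[30,0],[31,14],[40,0]]
[[7,15],[16,0],[25,14],[30,0],[31,14],[40,13],[41,0]]
[[7,15],[16,0],[25,14],[30,0],[31,14],[40,13],[41,0],[48,6],[50,0]]
[[7,15],[16,0],[25,14],[40,13],[41,0],[48,6],[50,0]]
[[7,15],[16,10],[21,0],[25,14],[40,13],[41,0],[48,6],[50,0]]
[[7,15],[16,10],[21,0],[25,14],[31,18],[39,14],[40,13],[41,0],[48,6],[50,0]]
[[7,15],[9,20],[14,15],[16,10],[21,0],[25,14],[31,18],[39,14],[40,13],[41,0],[48,6],[50,0]]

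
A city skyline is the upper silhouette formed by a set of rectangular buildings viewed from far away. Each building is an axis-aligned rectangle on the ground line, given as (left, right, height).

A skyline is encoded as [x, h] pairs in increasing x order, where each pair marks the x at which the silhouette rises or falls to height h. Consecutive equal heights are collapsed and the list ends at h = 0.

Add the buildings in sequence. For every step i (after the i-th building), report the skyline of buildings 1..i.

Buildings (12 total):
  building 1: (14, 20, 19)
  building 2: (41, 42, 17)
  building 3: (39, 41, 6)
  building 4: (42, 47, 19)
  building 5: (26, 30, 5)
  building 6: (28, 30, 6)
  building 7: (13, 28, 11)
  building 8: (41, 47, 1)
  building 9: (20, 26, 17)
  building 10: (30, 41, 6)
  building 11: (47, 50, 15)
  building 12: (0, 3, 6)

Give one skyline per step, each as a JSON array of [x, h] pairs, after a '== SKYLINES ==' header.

== SKYLINES ==
[[14,19],[20,0]]
[[14,19],[20,0],[41,17],[42,0]]
[[14,19],[20,0],[39,6],[41,17],[42,0]]
[[14,19],[20,0],[39,6],[41,17],[42,19],[47,0]]
[[14,19],[20,0],[26,5],[30,0],[39,6],[41,17],[42,19],[47,0]]
[[14,19],[20,0],[26,5],[28,6],[30,0],[39,6],[41,17],[42,19],[47,0]]
[[13,11],[14,19],[20,11],[28,6],[30,0],[39,6],[41,17],[42,19],[47,0]]
[[13,11],[14,19],[20,11],[28,6],[30,0],[39,6],[41,17],[42,19],[47,0]]
[[13,11],[14,19],[20,17],[26,11],[28,6],[30,0],[39,6],[41,17],[42,19],[47,0]]
[[13,11],[14,19],[20,17],[26,11],[28,6],[41,17],[42,19],[47,0]]
[[13,11],[14,19],[20,17],[26,11],[28,6],[41,17],[42,19],[47,15],[50,0]]
[[0,6],[3,0],[13,11],[14,19],[20,17],[26,11],[28,6],[41,17],[42,19],[47,15],[50,0]]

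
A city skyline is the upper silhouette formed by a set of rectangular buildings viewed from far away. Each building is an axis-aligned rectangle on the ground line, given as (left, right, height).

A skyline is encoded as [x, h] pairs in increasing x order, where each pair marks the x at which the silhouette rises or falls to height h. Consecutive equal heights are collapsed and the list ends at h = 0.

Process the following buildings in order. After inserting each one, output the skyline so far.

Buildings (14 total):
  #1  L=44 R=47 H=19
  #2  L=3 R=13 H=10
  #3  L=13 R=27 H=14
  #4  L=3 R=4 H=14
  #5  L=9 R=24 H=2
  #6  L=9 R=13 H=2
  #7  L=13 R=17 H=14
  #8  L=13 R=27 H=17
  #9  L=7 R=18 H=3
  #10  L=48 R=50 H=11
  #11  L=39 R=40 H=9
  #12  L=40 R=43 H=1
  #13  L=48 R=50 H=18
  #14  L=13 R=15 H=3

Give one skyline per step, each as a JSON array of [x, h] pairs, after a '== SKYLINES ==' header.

== SKYLINES ==
[[44,19],[47,0]]
[[3,10],[13,0],[44,19],[47,0]]
[[3,10],[13,14],[27,0],[44,19],[47,0]]
[[3,14],[4,10],[13,14],[27,0],[44,19],[47,0]]
[[3,14],[4,10],[13,14],[27,0],[44,19],[47,0]]
[[3,14],[4,10],[13,14],[27,0],[44,19],[47,0]]
[[3,14],[4,10],[13,14],[27,0],[44,19],[47,0]]
[[3,14],[4,10],[13,17],[27,0],[44,19],[47,0]]
[[3,14],[4,10],[13,17],[27,0],[44,19],[47,0]]
[[3,14],[4,10],[13,17],[27,0],[44,19],[47,0],[48,11],[50,0]]
[[3,14],[4,10],[13,17],[27,0],[39,9],[40,0],[44,19],[47,0],[48,11],[50,0]]
[[3,14],[4,10],[13,17],[27,0],[39,9],[40,1],[43,0],[44,19],[47,0],[48,11],[50,0]]
[[3,14],[4,10],[13,17],[27,0],[39,9],[40,1],[43,0],[44,19],[47,0],[48,18],[50,0]]
[[3,14],[4,10],[13,17],[27,0],[39,9],[40,1],[43,0],[44,19],[47,0],[48,18],[50,0]]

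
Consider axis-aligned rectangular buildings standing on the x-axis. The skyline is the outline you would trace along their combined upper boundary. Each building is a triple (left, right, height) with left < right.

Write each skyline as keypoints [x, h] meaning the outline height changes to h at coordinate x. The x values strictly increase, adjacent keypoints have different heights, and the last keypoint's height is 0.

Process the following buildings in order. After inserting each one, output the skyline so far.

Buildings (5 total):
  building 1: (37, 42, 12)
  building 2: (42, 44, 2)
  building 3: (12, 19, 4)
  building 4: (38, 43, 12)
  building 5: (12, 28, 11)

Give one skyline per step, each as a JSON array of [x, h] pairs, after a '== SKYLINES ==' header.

== SKYLINES ==
[[37,12],[42,0]]
[[37,12],[42,2],[44,0]]
[[12,4],[19,0],[37,12],[42,2],[44,0]]
[[12,4],[19,0],[37,12],[43,2],[44,0]]
[[12,11],[28,0],[37,12],[43,2],[44,0]]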